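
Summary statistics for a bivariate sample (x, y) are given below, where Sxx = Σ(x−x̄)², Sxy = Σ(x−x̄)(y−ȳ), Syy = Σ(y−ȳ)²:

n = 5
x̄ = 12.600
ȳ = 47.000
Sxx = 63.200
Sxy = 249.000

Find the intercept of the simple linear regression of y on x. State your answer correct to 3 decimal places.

-2.642

b = Sxy/Sxx = 249/63.2 = 3.939873
a = ȳ − b·x̄ = 47 − 3.939873·12.6 = -2.642405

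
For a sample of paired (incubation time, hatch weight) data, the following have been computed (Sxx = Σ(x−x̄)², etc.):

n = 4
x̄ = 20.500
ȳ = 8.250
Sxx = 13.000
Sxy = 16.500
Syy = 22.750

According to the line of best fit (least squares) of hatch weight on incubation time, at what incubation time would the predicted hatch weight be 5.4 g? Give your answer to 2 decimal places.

18.25

b = Sxy/Sxx = 16.5/13 = 1.269231
a = ȳ − b·x̄ = 8.25 − 1.269231·20.5 = -17.769231
Set a + b·x = 5.4: x = (5.4 − (-17.769231)) / 1.269231 = 18.254545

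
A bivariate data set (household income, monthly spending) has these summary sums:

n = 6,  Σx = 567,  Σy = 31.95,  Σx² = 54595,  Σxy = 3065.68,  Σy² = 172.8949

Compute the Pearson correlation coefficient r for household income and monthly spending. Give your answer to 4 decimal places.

Sxx = Σx² − (Σx)²/n = 54595 − 53581.5 = 1013.5
Sxy = Σxy − (Σx)(Σy)/n = 3065.68 − 3019.275 = 46.405
Syy = Σy² − (Σy)²/n = 172.8949 − 170.13375 = 2.76115
r = Sxy/√(Sxx·Syy) = 46.405/√(2798.425525) = 46.405/52.900147 = 0.877219

0.8772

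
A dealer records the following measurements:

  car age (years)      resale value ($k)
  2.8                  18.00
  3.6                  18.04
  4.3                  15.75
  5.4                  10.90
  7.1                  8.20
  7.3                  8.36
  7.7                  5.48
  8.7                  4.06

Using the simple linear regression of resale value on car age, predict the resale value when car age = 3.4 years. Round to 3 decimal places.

n = 8, Σx = 46.9, Σy = 88.79, Σxy = 438.695, Σx² = 307.13
Sxx = Σx² − (Σx)²/n = 307.13 − 274.95125 = 32.17875
Sxy = Σxy − (Σx)(Σy)/n = 438.695 − 520.531375 = -81.836375
b = Sxy/Sxx = -81.836375/32.17875 = -2.543181
a = ȳ − b·x̄ = 11.09875 − (-2.543181)·5.8625 = 26.008147
ŷ(3.4) = a + b·3.4 = 26.008147 + (-2.543181)·3.4 = 17.361332

17.361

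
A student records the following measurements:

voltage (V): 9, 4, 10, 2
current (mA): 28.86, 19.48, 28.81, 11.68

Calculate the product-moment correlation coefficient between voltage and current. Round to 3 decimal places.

n = 4, Σx = 25, Σy = 88.83, Σxy = 649.12, Σx² = 201, Σy² = 2178.8085
Sxx = Σx² − (Σx)²/n = 201 − 156.25 = 44.75
Sxy = Σxy − (Σx)(Σy)/n = 649.12 − 555.1875 = 93.9325
Syy = Σy² − (Σy)²/n = 2178.8085 − 1972.692225 = 206.116275
r = Sxy/√(Sxx·Syy) = 93.9325/√(9223.703306) = 93.9325/96.040113 = 0.978055

0.978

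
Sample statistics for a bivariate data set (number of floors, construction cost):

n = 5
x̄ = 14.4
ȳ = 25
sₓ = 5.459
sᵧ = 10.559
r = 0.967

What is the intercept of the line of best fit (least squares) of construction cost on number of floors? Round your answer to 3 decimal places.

-1.934

b = r · sᵧ/sₓ = 0.967 · 10.559/5.459 = 1.870407
a = ȳ − b·x̄ = 25 − 1.870407·14.4 = -1.933864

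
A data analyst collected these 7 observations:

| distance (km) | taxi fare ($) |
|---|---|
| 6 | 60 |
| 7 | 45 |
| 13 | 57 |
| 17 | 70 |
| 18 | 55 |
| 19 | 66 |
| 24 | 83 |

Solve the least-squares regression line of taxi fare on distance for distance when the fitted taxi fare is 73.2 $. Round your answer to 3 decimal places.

n = 7, Σx = 104, Σy = 436, Σxy = 6842, Σx² = 1804
Sxx = Σx² − (Σx)²/n = 1804 − 1545.142857 = 258.857143
Sxy = Σxy − (Σx)(Σy)/n = 6842 − 6477.714286 = 364.285714
b = Sxy/Sxx = 364.285714/258.857143 = 1.407285
a = ȳ − b·x̄ = 62.285714 − 1.407285·14.857143 = 41.377483
Set a + b·x = 73.2: x = (73.2 − 41.377483) / 1.407285 = 22.612706

22.613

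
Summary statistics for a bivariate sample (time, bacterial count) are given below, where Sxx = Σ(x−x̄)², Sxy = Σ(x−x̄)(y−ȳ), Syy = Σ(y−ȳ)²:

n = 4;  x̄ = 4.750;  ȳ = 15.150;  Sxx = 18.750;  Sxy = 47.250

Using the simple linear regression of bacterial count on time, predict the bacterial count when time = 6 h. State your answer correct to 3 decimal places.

b = Sxy/Sxx = 47.25/18.75 = 2.52
a = ȳ − b·x̄ = 15.15 − 2.52·4.75 = 3.18
ŷ(6) = a + b·6 = 3.18 + 2.52·6 = 18.3

18.300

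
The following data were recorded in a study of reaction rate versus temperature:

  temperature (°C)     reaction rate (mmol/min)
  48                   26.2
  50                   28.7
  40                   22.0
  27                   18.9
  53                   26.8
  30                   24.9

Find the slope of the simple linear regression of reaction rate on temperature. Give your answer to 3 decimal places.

0.260

n = 6, Σx = 248, Σy = 147.5, Σxy = 6250.3, Σx² = 10842
Sxx = Σx² − (Σx)²/n = 10842 − 10250.666667 = 591.333333
Sxy = Σxy − (Σx)(Σy)/n = 6250.3 − 6096.666667 = 153.633333
b = Sxy/Sxx = 153.633333/591.333333 = 0.259808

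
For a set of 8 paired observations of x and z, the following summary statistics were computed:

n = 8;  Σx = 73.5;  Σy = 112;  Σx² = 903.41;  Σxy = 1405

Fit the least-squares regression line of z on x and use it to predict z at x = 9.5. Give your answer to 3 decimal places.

Sxx = Σx² − (Σx)²/n = 903.41 − 675.28125 = 228.12875
Sxy = Σxy − (Σx)(Σy)/n = 1405 − 1029 = 376
b = Sxy/Sxx = 376/228.12875 = 1.648192
a = ȳ − b·x̄ = 14 − 1.648192·9.1875 = -1.142765
ŷ(9.5) = a + b·9.5 = -1.142765 + 1.648192·9.5 = 14.515060

14.515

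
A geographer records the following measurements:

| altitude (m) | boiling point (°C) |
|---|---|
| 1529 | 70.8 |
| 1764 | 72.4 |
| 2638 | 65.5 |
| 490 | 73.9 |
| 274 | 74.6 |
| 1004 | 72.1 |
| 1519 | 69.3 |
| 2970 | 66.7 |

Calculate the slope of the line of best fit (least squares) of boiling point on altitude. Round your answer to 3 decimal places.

-0.003

n = 8, Σx = 12188, Σy = 565.3, Σxy = 841161.3, Σx² = 24860034
Sxx = Σx² − (Σx)²/n = 24860034 − 18568418 = 6291616
Sxy = Σxy − (Σx)(Σy)/n = 841161.3 − 861234.55 = -20073.25
b = Sxy/Sxx = -20073.25/6291616 = -0.003190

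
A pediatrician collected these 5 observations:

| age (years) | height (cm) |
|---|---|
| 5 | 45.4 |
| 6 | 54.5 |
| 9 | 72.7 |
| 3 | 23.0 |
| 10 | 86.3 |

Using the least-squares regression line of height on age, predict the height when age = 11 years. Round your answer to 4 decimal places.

93.4566

n = 5, Σx = 33, Σy = 281.9, Σxy = 2140.3, Σx² = 251
Sxx = Σx² − (Σx)²/n = 251 − 217.8 = 33.2
Sxy = Σxy − (Σx)(Σy)/n = 2140.3 − 1860.54 = 279.76
b = Sxy/Sxx = 279.76/33.2 = 8.426506
a = ȳ − b·x̄ = 56.38 − 8.426506·6.6 = 0.765060
ŷ(11) = a + b·11 = 0.765060 + 8.426506·11 = 93.456627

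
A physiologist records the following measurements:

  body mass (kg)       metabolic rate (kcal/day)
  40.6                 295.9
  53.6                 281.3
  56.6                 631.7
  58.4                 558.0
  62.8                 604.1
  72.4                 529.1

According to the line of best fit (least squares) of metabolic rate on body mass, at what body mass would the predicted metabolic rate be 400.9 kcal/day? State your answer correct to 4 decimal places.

48.6589

n = 6, Σx = 344.4, Σy = 2900.1, Σxy = 171676.96, Σx² = 20321.04
Sxx = Σx² − (Σx)²/n = 20321.04 − 19768.56 = 552.48
Sxy = Σxy − (Σx)(Σy)/n = 171676.96 − 166465.74 = 5211.22
b = Sxy/Sxx = 5211.22/552.48 = 9.432414
a = ȳ − b·x̄ = 483.35 − 9.432414·57.4 = -58.070555
Set a + b·x = 400.9: x = (400.9 − (-58.070555)) / 9.432414 = 48.658865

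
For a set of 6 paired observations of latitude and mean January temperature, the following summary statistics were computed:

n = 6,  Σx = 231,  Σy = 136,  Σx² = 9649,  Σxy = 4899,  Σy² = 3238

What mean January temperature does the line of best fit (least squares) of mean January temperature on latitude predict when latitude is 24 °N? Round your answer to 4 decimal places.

Sxx = Σx² − (Σx)²/n = 9649 − 8893.5 = 755.5
Sxy = Σxy − (Σx)(Σy)/n = 4899 − 5236 = -337
b = Sxy/Sxx = -337/755.5 = -0.446062
a = ȳ − b·x̄ = 22.666667 − (-0.446062)·38.5 = 39.840062
ŷ(24) = a + b·24 = 39.840062 + (-0.446062)·24 = 29.134569

29.1346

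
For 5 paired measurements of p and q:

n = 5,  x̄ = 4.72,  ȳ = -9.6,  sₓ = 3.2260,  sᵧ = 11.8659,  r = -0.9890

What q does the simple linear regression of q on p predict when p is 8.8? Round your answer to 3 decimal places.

-24.442

b = r · sᵧ/sₓ = -0.989 · 11.8659/3.226 = -3.637748
a = ȳ − b·x̄ = -9.6 − (-3.637748)·4.72 = 7.570171
ŷ(8.8) = a + b·8.8 = 7.570171 + (-3.637748)·8.8 = -24.442012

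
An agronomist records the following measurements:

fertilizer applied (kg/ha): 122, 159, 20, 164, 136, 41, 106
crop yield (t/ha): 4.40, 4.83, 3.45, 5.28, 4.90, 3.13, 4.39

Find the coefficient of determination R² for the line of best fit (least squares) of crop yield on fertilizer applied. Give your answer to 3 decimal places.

0.916

n = 7, Σx = 748, Σy = 30.38, Σxy = 3499.76, Σx² = 98874, Σy² = 135.5488
Sxx = Σx² − (Σx)²/n = 98874 − 79929.142857 = 18944.857143
Sxy = Σxy − (Σx)(Σy)/n = 3499.76 − 3246.32 = 253.44
Syy = Σy² − (Σy)²/n = 135.5488 − 131.8492 = 3.6996
R² = Sxy²/(Sxx·Syy) = (253.44)²/(18944.857143·3.6996) = 0.916440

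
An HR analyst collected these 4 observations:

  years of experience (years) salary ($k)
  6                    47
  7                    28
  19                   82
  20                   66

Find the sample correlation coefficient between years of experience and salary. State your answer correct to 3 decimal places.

0.865

n = 4, Σx = 52, Σy = 223, Σxy = 3356, Σx² = 846, Σy² = 14073
Sxx = Σx² − (Σx)²/n = 846 − 676 = 170
Sxy = Σxy − (Σx)(Σy)/n = 3356 − 2899 = 457
Syy = Σy² − (Σy)²/n = 14073 − 12432.25 = 1640.75
r = Sxy/√(Sxx·Syy) = 457/√(278927.5) = 457/528.135873 = 0.865308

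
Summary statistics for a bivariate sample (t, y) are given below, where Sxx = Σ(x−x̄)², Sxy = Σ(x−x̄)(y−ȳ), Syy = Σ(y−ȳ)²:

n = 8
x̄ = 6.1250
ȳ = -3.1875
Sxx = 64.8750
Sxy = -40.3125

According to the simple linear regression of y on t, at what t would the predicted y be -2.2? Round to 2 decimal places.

b = Sxy/Sxx = -40.3125/64.875 = -0.621387
a = ȳ − b·x̄ = -3.1875 − (-0.621387)·6.125 = 0.618497
Set a + b·x = -2.2: x = (-2.2 − 0.618497) / (-0.621387) = 4.535814

4.54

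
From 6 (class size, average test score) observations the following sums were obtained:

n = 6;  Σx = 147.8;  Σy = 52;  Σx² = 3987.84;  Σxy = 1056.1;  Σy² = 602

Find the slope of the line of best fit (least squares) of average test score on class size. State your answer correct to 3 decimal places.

-0.648

Sxx = Σx² − (Σx)²/n = 3987.84 − 3640.806667 = 347.033333
Sxy = Σxy − (Σx)(Σy)/n = 1056.1 − 1280.933333 = -224.833333
b = Sxy/Sxx = -224.833333/347.033333 = -0.647872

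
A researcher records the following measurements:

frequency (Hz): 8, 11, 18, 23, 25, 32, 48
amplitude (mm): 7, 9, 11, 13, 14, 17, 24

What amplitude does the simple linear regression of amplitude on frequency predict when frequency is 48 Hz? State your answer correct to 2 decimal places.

n = 7, Σx = 165, Σy = 95, Σxy = 2698, Σx² = 4991
Sxx = Σx² − (Σx)²/n = 4991 − 3889.285714 = 1101.714286
Sxy = Σxy − (Σx)(Σy)/n = 2698 − 2239.285714 = 458.714286
b = Sxy/Sxx = 458.714286/1101.714286 = 0.416364
a = ȳ − b·x̄ = 13.571429 − 0.416364·23.571429 = 3.757132
ŷ(48) = a + b·48 = 3.757132 + 0.416364·48 = 23.742609

23.74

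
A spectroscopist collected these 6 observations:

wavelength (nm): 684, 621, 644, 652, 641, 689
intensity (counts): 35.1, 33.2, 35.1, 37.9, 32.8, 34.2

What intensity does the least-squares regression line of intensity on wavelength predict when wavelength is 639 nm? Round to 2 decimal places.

34.45

n = 6, Σx = 3931, Σy = 208.3, Σxy = 136529.4, Σx² = 2578939
Sxx = Σx² − (Σx)²/n = 2578939 − 2575460.166667 = 3478.833333
Sxy = Σxy − (Σx)(Σy)/n = 136529.4 − 136471.216667 = 58.183333
b = Sxy/Sxx = 58.183333/3478.833333 = 0.016725
a = ȳ − b·x̄ = 34.716667 − 0.016725·655.166667 = 23.759033
ŷ(639) = a + b·639 = 23.759033 + 0.016725·639 = 34.446280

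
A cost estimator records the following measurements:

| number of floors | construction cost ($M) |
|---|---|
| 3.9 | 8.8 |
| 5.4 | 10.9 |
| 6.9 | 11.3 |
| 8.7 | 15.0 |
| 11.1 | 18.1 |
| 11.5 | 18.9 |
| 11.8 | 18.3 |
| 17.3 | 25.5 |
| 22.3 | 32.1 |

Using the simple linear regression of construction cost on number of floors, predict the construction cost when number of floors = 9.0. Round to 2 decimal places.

15.12

n = 9, Σx = 98.9, Σy = 158.9, Σxy = 2092.83, Σx² = 1358.95
Sxx = Σx² − (Σx)²/n = 1358.95 − 1086.801111 = 272.148889
Sxy = Σxy − (Σx)(Σy)/n = 2092.83 − 1746.134444 = 346.695556
b = Sxy/Sxx = 346.695556/272.148889 = 1.273919
a = ȳ − b·x̄ = 17.655556 − 1.273919·10.988889 = 3.656605
ŷ(9.0) = a + b·9.0 = 3.656605 + 1.273919·9 = 15.121873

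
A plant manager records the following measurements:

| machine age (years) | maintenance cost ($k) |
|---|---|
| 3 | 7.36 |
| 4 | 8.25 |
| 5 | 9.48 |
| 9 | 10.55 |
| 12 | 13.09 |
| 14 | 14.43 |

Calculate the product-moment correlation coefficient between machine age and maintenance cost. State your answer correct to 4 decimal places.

n = 6, Σx = 47, Σy = 63.16, Σxy = 556.53, Σx² = 471, Σy² = 702.978
Sxx = Σx² − (Σx)²/n = 471 − 368.166667 = 102.833333
Sxy = Σxy − (Σx)(Σy)/n = 556.53 − 494.753333 = 61.776667
Syy = Σy² − (Σy)²/n = 702.978 − 664.864267 = 38.113733
r = Sxy/√(Sxx·Syy) = 61.776667/√(3919.362244) = 61.776667/62.604810 = 0.986772

0.9868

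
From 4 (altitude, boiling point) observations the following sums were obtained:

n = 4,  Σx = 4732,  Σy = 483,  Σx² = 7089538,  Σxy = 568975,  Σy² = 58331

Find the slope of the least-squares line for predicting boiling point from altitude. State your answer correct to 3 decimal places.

-0.002

Sxx = Σx² − (Σx)²/n = 7089538 − 5597956 = 1491582
Sxy = Σxy − (Σx)(Σy)/n = 568975 − 571389 = -2414
b = Sxy/Sxx = -2414/1491582 = -0.001618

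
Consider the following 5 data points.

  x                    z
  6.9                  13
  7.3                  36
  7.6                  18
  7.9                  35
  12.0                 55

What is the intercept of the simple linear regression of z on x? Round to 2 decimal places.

n = 5, Σx = 41.7, Σy = 157, Σxy = 1425.8, Σx² = 365.07
Sxx = Σx² − (Σx)²/n = 365.07 − 347.778 = 17.292
Sxy = Σxy − (Σx)(Σy)/n = 1425.8 − 1309.38 = 116.42
b = Sxy/Sxx = 116.42/17.292 = 6.732593
a = ȳ − b·x̄ = 31.4 − 6.732593·8.34 = -24.749827

-24.75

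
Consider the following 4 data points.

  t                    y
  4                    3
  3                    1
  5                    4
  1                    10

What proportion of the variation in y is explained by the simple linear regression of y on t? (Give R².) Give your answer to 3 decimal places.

n = 4, Σx = 13, Σy = 18, Σxy = 45, Σx² = 51, Σy² = 126
Sxx = Σx² − (Σx)²/n = 51 − 42.25 = 8.75
Sxy = Σxy − (Σx)(Σy)/n = 45 − 58.5 = -13.5
Syy = Σy² − (Σy)²/n = 126 − 81 = 45
R² = Sxy²/(Sxx·Syy) = (-13.5)²/(8.75·45) = 0.462857

0.463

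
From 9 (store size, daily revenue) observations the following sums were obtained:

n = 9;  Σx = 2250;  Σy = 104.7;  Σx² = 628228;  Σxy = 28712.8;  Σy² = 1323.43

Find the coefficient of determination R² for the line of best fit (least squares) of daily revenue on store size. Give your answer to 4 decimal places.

0.9295

Sxx = Σx² − (Σx)²/n = 628228 − 562500 = 65728
Sxy = Σxy − (Σx)(Σy)/n = 28712.8 − 26175 = 2537.8
Syy = Σy² − (Σy)²/n = 1323.43 − 1218.01 = 105.42
R² = Sxy²/(Sxx·Syy) = (2537.8)²/(65728·105.42) = 0.929483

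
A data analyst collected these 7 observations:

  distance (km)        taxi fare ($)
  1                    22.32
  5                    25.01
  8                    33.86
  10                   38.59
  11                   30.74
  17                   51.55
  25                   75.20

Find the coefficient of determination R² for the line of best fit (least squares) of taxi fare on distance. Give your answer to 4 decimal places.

0.9367

n = 7, Σx = 77, Σy = 277.27, Σxy = 3898.64, Σx² = 1225, Σy² = 13016.7603
Sxx = Σx² − (Σx)²/n = 1225 − 847 = 378
Sxy = Σxy − (Σx)(Σy)/n = 3898.64 − 3049.97 = 848.67
Syy = Σy² − (Σy)²/n = 13016.7603 − 10982.6647 = 2034.0956
R² = Sxy²/(Sxx·Syy) = (848.67)²/(378·2034.0956) = 0.936730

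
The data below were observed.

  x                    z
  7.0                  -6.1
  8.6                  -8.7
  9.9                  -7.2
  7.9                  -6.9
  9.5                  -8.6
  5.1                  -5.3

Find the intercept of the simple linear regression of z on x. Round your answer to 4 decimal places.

-2.2024

n = 6, Σx = 48, Σy = -42.8, Σxy = -352.04, Σx² = 399.64
Sxx = Σx² − (Σx)²/n = 399.64 − 384 = 15.64
Sxy = Σxy − (Σx)(Σy)/n = -352.04 − (-342.4) = -9.64
b = Sxy/Sxx = -9.64/15.64 = -0.616368
a = ȳ − b·x̄ = -7.133333 − (-0.616368)·8 = -2.202387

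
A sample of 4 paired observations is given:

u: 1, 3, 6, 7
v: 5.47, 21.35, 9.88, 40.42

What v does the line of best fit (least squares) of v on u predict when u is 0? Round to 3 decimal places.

n = 4, Σx = 17, Σy = 77.12, Σxy = 411.74, Σx² = 95
Sxx = Σx² − (Σx)²/n = 95 − 72.25 = 22.75
Sxy = Σxy − (Σx)(Σy)/n = 411.74 − 327.76 = 83.98
b = Sxy/Sxx = 83.98/22.75 = 3.691429
a = ȳ − b·x̄ = 19.28 − 3.691429·4.25 = 3.591429
ŷ(0) = a + b·0 = 3.591429 + 3.691429·0 = 3.591429

3.591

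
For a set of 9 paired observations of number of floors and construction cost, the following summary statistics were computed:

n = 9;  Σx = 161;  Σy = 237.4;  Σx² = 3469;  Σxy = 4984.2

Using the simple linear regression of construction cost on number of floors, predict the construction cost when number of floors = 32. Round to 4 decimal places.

Sxx = Σx² − (Σx)²/n = 3469 − 2880.111111 = 588.888889
Sxy = Σxy − (Σx)(Σy)/n = 4984.2 − 4246.822222 = 737.377778
b = Sxy/Sxx = 737.377778/588.888889 = 1.252151
a = ȳ − b·x̄ = 26.377778 − 1.252151·17.888889 = 3.978189
ŷ(32) = a + b·32 = 3.978189 + 1.252151·32 = 44.047019

44.0470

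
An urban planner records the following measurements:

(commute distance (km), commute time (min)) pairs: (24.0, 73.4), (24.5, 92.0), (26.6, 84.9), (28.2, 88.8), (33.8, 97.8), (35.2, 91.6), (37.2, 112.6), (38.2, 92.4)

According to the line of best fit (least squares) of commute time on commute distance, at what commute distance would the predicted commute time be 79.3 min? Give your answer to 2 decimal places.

n = 8, Σx = 247.7, Σy = 733.5, Σxy = 23026.46, Σx² = 7903.61
Sxx = Σx² − (Σx)²/n = 7903.61 − 7669.41125 = 234.19875
Sxy = Σxy − (Σx)(Σy)/n = 23026.46 − 22710.99375 = 315.46625
b = Sxy/Sxx = 315.46625/234.19875 = 1.347002
a = ȳ − b·x̄ = 91.6875 − 1.347002·30.9625 = 49.980942
Set a + b·x = 79.3: x = (79.3 − 49.980942) / 1.347002 = 21.766153

21.77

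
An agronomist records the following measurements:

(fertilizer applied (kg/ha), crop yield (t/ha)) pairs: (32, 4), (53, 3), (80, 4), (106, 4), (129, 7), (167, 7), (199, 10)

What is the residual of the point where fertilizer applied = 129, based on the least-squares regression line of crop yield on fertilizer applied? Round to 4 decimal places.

n = 7, Σx = 766, Σy = 39, Σxy = 5093, Σx² = 105600
Sxx = Σx² − (Σx)²/n = 105600 − 83822.285714 = 21777.714286
Sxy = Σxy − (Σx)(Σy)/n = 5093 − 4267.714286 = 825.285714
b = Sxy/Sxx = 825.285714/21777.714286 = 0.037896
a = ȳ − b·x̄ = 5.571429 − 0.037896·109.428571 = 1.424536
ŷ(129) = 1.424536 + 0.037896·129 = 6.313105
residual = y − ŷ = 7 − 6.313105 = 0.686895

0.6869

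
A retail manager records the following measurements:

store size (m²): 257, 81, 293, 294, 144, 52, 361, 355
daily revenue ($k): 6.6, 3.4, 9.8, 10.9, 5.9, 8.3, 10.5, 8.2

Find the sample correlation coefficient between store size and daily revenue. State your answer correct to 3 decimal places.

0.659

n = 8, Σx = 1837, Σy = 63.6, Σxy = 16030.3, Σx² = 524681, Σy² = 551.16
Sxx = Σx² − (Σx)²/n = 524681 − 421821.125 = 102859.875
Sxy = Σxy − (Σx)(Σy)/n = 16030.3 − 14604.15 = 1426.15
Syy = Σy² − (Σy)²/n = 551.16 − 505.62 = 45.54
r = Sxy/√(Sxx·Syy) = 1426.15/√(4684238.7075) = 1426.15/2164.310215 = 0.658940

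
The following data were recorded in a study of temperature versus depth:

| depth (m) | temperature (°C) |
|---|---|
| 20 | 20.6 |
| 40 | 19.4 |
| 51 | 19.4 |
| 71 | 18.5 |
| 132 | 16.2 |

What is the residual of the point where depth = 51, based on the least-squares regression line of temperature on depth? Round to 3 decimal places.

0.130

n = 5, Σx = 314, Σy = 94.1, Σxy = 5629.3, Σx² = 27066
Sxx = Σx² − (Σx)²/n = 27066 − 19719.2 = 7346.8
Sxy = Σxy − (Σx)(Σy)/n = 5629.3 − 5909.48 = -280.18
b = Sxy/Sxx = -280.18/7346.8 = -0.038136
a = ȳ − b·x̄ = 18.82 − (-0.038136)·62.8 = 21.214962
ŷ(51) = 21.214962 + (-0.038136)·51 = 19.270009
residual = y − ŷ = 19.4 − 19.270009 = 0.129991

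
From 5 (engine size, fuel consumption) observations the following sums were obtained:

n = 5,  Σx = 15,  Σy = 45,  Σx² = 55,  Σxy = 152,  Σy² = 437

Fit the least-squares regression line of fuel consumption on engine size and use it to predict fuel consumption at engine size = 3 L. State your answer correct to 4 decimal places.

9.0000

Sxx = Σx² − (Σx)²/n = 55 − 45 = 10
Sxy = Σxy − (Σx)(Σy)/n = 152 − 135 = 17
b = Sxy/Sxx = 17/10 = 1.7
a = ȳ − b·x̄ = 9 − 1.7·3 = 3.9
ŷ(3) = a + b·3 = 3.9 + 1.7·3 = 9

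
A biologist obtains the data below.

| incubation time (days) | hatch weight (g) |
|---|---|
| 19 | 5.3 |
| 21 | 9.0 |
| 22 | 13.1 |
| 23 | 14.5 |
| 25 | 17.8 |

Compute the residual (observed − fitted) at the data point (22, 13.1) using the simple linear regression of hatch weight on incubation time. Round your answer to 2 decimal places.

n = 5, Σx = 110, Σy = 59.7, Σxy = 1356.4, Σx² = 2440
Sxx = Σx² − (Σx)²/n = 2440 − 2420 = 20
Sxy = Σxy − (Σx)(Σy)/n = 1356.4 − 1313.4 = 43
b = Sxy/Sxx = 43/20 = 2.15
a = ȳ − b·x̄ = 11.94 − 2.15·22 = -35.36
ŷ(22) = -35.36 + 2.15·22 = 11.94
residual = y − ŷ = 13.1 − 11.94 = 1.16

1.16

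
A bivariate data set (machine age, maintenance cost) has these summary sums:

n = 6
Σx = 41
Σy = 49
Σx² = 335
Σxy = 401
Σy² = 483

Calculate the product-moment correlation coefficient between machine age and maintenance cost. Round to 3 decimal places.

Sxx = Σx² − (Σx)²/n = 335 − 280.166667 = 54.833333
Sxy = Σxy − (Σx)(Σy)/n = 401 − 334.833333 = 66.166667
Syy = Σy² − (Σy)²/n = 483 − 400.166667 = 82.833333
r = Sxy/√(Sxx·Syy) = 66.166667/√(4542.027778) = 66.166667/67.394568 = 0.981780

0.982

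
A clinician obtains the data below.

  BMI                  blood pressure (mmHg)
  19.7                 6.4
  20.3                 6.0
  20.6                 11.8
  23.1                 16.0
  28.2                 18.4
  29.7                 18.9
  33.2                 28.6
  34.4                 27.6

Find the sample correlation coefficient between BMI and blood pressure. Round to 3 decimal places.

n = 8, Σx = 209.2, Σy = 133.7, Σxy = 3839.73, Σx² = 5721.08, Σy² = 2747.69
Sxx = Σx² − (Σx)²/n = 5721.08 − 5470.58 = 250.5
Sxy = Σxy − (Σx)(Σy)/n = 3839.73 − 3496.255 = 343.475
Syy = Σy² − (Σy)²/n = 2747.69 − 2234.46125 = 513.22875
r = Sxy/√(Sxx·Syy) = 343.475/√(128563.801875) = 343.475/358.557948 = 0.957934

0.958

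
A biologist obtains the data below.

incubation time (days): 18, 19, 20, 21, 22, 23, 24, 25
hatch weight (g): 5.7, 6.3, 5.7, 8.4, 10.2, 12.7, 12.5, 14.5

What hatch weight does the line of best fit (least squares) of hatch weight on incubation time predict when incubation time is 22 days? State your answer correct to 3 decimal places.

n = 8, Σx = 172, Σy = 76, Σxy = 1691.7, Σx² = 3740
Sxx = Σx² − (Σx)²/n = 3740 − 3698 = 42
Sxy = Σxy − (Σx)(Σy)/n = 1691.7 − 1634 = 57.7
b = Sxy/Sxx = 57.7/42 = 1.373810
a = ȳ − b·x̄ = 9.5 − 1.373810·21.5 = -20.036905
ŷ(22) = a + b·22 = -20.036905 + 1.373810·22 = 10.186905

10.187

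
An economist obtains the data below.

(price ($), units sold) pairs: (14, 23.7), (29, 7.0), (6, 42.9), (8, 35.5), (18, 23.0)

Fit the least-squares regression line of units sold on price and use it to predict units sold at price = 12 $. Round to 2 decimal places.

30.81

n = 5, Σx = 75, Σy = 132.1, Σxy = 1490.2, Σx² = 1461
Sxx = Σx² − (Σx)²/n = 1461 − 1125 = 336
Sxy = Σxy − (Σx)(Σy)/n = 1490.2 − 1981.5 = -491.3
b = Sxy/Sxx = -491.3/336 = -1.462202
a = ȳ − b·x̄ = 26.42 − (-1.462202)·15 = 48.353036
ŷ(12) = a + b·12 = 48.353036 + (-1.462202)·12 = 30.806607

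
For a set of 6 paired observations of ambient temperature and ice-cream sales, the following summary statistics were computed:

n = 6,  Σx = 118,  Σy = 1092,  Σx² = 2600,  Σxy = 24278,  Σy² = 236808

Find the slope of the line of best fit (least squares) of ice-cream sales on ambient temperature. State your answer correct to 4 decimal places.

Sxx = Σx² − (Σx)²/n = 2600 − 2320.666667 = 279.333333
Sxy = Σxy − (Σx)(Σy)/n = 24278 − 21476 = 2802
b = Sxy/Sxx = 2802/279.333333 = 10.031026

10.0310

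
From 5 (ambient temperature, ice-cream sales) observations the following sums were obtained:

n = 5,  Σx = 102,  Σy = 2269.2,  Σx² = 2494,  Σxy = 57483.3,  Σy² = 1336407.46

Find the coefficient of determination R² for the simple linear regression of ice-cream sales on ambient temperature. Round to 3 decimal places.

Sxx = Σx² − (Σx)²/n = 2494 − 2080.8 = 413.2
Sxy = Σxy − (Σx)(Σy)/n = 57483.3 − 46291.68 = 11191.62
Syy = Σy² − (Σy)²/n = 1336407.46 − 1029853.728 = 306553.732
R² = Sxy²/(Sxx·Syy) = (11191.62)²/(413.2·306553.732) = 0.988824

0.989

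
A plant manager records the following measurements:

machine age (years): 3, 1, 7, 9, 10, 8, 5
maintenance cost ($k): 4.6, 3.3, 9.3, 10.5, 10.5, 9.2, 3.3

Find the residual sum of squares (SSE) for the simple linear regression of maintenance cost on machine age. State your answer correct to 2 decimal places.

11.19

n = 7, Σx = 43, Σy = 50.7, Σxy = 371.8, Σx² = 329, Σy² = 434.57
Sxx = Σx² − (Σx)²/n = 329 − 264.142857 = 64.857143
Sxy = Σxy − (Σx)(Σy)/n = 371.8 − 311.442857 = 60.357143
Syy = Σy² − (Σy)²/n = 434.57 − 367.212857 = 67.357143
b = Sxy/Sxx = 60.357143/64.857143 = 0.930617
SSE = Syy − b·Sxy = 67.357143 − 0.930617·60.357143 = 11.187775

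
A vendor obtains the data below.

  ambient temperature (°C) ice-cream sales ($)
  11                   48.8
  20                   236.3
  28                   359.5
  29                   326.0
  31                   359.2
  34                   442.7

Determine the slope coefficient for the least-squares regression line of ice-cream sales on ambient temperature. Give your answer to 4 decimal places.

n = 6, Σx = 153, Σy = 1772.5, Σxy = 50969.8, Σx² = 4263
Sxx = Σx² − (Σx)²/n = 4263 − 3901.5 = 361.5
Sxy = Σxy − (Σx)(Σy)/n = 50969.8 − 45198.75 = 5771.05
b = Sxy/Sxx = 5771.05/361.5 = 15.964177

15.9642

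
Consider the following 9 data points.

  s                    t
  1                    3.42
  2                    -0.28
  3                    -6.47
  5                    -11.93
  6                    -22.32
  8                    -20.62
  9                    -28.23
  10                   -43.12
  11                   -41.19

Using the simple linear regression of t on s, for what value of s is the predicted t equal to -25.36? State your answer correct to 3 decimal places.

7.537

n = 9, Σx = 55, Σy = -170.74, Σxy = -1513.44, Σx² = 441
Sxx = Σx² − (Σx)²/n = 441 − 336.111111 = 104.888889
Sxy = Σxy − (Σx)(Σy)/n = -1513.44 − (-1043.411111) = -470.028889
b = Sxy/Sxx = -470.028889/104.888889 = -4.481208
a = ȳ − b·x̄ = -18.971111 − (-4.481208)·6.111111 = 8.414047
Set a + b·x = -25.36: x = (-25.36 − 8.414047) / (-4.481208) = 7.536818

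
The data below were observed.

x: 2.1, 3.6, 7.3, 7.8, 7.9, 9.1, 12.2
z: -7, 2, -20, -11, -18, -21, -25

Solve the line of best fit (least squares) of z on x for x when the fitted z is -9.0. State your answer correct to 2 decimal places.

n = 7, Σx = 50, Σy = -100, Σxy = -877.6, Σx² = 425.56
Sxx = Σx² − (Σx)²/n = 425.56 − 357.142857 = 68.417143
Sxy = Σxy − (Σx)(Σy)/n = -877.6 − (-714.285714) = -163.314286
b = Sxy/Sxx = -163.314286/68.417143 = -2.387038
a = ȳ − b·x̄ = -14.285714 − (-2.387038)·7.142857 = 2.764554
Set a + b·x = -9.0: x = (-9.0 − 2.764554) / (-2.387038) = 4.928516

4.93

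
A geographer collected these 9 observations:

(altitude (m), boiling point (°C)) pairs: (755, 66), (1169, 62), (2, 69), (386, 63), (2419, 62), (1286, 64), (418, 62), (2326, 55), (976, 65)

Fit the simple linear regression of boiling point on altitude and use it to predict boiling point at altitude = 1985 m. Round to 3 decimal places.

n = 9, Σx = 9737, Σy = 568, Σxy = 596332, Σx² = 16128519
Sxx = Σx² − (Σx)²/n = 16128519 − 10534352.111111 = 5594166.888889
Sxy = Σxy − (Σx)(Σy)/n = 596332 − 614512.888889 = -18180.888889
b = Sxy/Sxx = -18180.888889/5594166.888889 = -0.003250
a = ȳ − b·x̄ = 63.111111 − (-0.003250)·1081.888889 = 66.627220
ŷ(1985) = a + b·1985 = 66.627220 + (-0.003250)·1985 = 60.176025

60.176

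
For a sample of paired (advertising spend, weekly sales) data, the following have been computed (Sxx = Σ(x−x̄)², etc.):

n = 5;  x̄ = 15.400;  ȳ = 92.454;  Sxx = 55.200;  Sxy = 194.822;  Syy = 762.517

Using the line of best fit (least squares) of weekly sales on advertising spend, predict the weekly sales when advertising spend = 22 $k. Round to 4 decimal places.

b = Sxy/Sxx = 194.822/55.2 = 3.529384
a = ȳ − b·x̄ = 92.454 − 3.529384·15.4 = 38.101486
ŷ(22) = a + b·22 = 38.101486 + 3.529384·22 = 115.747935

115.7479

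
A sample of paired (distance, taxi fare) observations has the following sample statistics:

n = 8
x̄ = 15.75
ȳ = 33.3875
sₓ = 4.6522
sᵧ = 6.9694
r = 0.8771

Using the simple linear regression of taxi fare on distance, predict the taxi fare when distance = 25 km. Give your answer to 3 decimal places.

b = r · sᵧ/sₓ = 0.8771 · 6.9694/4.6522 = 1.313972
a = ȳ − b·x̄ = 33.3875 − 1.313972·15.75 = 12.692440
ŷ(25) = a + b·25 = 12.692440 + 1.313972·25 = 45.541741

45.542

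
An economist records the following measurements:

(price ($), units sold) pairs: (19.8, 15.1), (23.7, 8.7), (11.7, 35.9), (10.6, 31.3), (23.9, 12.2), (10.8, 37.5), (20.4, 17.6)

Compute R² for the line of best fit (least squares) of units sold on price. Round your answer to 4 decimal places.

0.9468

n = 7, Σx = 120.9, Σy = 158.3, Σxy = 2312.6, Σx² = 2306.99, Σy² = 4437.05
Sxx = Σx² − (Σx)²/n = 2306.99 − 2088.115714 = 218.874286
Sxy = Σxy − (Σx)(Σy)/n = 2312.6 − 2734.067143 = -421.467143
Syy = Σy² − (Σy)²/n = 4437.05 − 3579.841429 = 857.208571
R² = Sxy²/(Sxx·Syy) = (-421.467143)²/(218.874286·857.208571) = 0.946774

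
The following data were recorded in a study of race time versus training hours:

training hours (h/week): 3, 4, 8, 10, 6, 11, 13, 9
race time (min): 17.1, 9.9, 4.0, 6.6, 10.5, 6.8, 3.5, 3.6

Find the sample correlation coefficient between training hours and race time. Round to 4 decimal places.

-0.8111

n = 8, Σx = 64, Σy = 62, Σxy = 404.6, Σx² = 596, Σy² = 631.68
Sxx = Σx² − (Σx)²/n = 596 − 512 = 84
Sxy = Σxy − (Σx)(Σy)/n = 404.6 − 496 = -91.4
Syy = Σy² − (Σy)²/n = 631.68 − 480.5 = 151.18
r = Sxy/√(Sxx·Syy) = -91.4/√(12699.12) = -91.4/112.690372 = -0.811072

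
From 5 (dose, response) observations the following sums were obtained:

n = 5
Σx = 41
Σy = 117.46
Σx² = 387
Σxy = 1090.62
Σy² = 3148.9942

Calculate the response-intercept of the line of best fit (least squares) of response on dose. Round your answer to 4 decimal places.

Sxx = Σx² − (Σx)²/n = 387 − 336.2 = 50.8
Sxy = Σxy − (Σx)(Σy)/n = 1090.62 − 963.172 = 127.448
b = Sxy/Sxx = 127.448/50.8 = 2.508819
a = ȳ − b·x̄ = 23.492 − 2.508819·8.2 = 2.919685

2.9197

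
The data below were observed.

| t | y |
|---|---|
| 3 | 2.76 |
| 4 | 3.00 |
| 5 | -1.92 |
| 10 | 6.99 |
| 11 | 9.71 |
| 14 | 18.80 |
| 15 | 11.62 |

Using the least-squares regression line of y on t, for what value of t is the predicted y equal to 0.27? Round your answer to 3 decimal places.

3.086

n = 7, Σx = 62, Σy = 50.96, Σxy = 624.89, Σx² = 692
Sxx = Σx² − (Σx)²/n = 692 − 549.142857 = 142.857143
Sxy = Σxy − (Σx)(Σy)/n = 624.89 − 451.36 = 173.53
b = Sxy/Sxx = 173.53/142.857143 = 1.21471
a = ȳ − b·x̄ = 7.28 − 1.21471·8.857143 = -3.47886
Set a + b·x = 0.27: x = (0.27 − (-3.47886)) / 1.21471 = 3.086218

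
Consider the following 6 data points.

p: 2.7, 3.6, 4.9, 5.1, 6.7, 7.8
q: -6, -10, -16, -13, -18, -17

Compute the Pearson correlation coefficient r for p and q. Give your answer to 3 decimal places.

-0.900

n = 6, Σx = 30.8, Σy = -80, Σxy = -450.1, Σx² = 176, Σy² = 1174
Sxx = Σx² − (Σx)²/n = 176 − 158.106667 = 17.893333
Sxy = Σxy − (Σx)(Σy)/n = -450.1 − (-410.666667) = -39.433333
Syy = Σy² − (Σy)²/n = 1174 − 1066.666667 = 107.333333
r = Sxy/√(Sxx·Syy) = -39.433333/√(1920.551111) = -39.433333/43.824093 = -0.899809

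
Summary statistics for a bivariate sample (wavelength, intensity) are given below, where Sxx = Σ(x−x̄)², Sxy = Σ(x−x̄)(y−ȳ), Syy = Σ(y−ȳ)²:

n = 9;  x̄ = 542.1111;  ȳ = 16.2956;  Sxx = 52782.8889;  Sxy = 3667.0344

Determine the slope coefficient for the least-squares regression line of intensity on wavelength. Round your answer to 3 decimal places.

b = Sxy/Sxx = 3667.0344/52782.8889 = 0.069474

0.069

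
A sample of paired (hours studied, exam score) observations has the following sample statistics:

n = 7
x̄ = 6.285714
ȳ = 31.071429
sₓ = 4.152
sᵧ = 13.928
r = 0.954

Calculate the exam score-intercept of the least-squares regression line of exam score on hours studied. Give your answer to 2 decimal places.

b = r · sᵧ/sₓ = 0.954 · 13.928/4.152 = 3.200220
a = ȳ − b·x̄ = 31.071429 − 3.200220·6.285714 = 10.955764

10.96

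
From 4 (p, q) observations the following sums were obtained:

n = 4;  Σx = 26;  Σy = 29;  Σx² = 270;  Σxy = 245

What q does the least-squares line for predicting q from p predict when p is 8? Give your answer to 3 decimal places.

Sxx = Σx² − (Σx)²/n = 270 − 169 = 101
Sxy = Σxy − (Σx)(Σy)/n = 245 − 188.5 = 56.5
b = Sxy/Sxx = 56.5/101 = 0.559406
a = ȳ − b·x̄ = 7.25 − 0.559406·6.5 = 3.613861
ŷ(8) = a + b·8 = 3.613861 + 0.559406·8 = 8.089109

8.089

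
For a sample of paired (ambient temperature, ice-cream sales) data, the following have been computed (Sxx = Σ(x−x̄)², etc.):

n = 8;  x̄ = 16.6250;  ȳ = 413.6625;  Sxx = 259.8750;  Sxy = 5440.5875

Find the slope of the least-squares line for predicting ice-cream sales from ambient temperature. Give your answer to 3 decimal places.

20.935

b = Sxy/Sxx = 5440.5875/259.875 = 20.935402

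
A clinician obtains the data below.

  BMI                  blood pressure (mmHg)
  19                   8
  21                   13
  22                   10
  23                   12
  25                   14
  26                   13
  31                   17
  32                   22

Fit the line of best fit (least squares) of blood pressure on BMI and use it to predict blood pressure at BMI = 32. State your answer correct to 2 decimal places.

19.70

n = 8, Σx = 199, Σy = 109, Σxy = 2840, Σx² = 5101
Sxx = Σx² − (Σx)²/n = 5101 − 4950.125 = 150.875
Sxy = Σxy − (Σx)(Σy)/n = 2840 − 2711.375 = 128.625
b = Sxy/Sxx = 128.625/150.875 = 0.852527
a = ȳ − b·x̄ = 13.625 − 0.852527·24.875 = -7.581607
ŷ(32) = a + b·32 = -7.581607 + 0.852527·32 = 19.699254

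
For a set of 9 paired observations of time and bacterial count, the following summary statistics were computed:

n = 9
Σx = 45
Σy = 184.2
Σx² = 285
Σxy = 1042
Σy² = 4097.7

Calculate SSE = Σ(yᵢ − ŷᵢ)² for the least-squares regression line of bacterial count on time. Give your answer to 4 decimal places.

83.7233

Sxx = Σx² − (Σx)²/n = 285 − 225 = 60
Sxy = Σxy − (Σx)(Σy)/n = 1042 − 921 = 121
Syy = Σy² − (Σy)²/n = 4097.7 − 3769.96 = 327.74
b = Sxy/Sxx = 121/60 = 2.016667
SSE = Syy − b·Sxy = 327.74 − 2.016667·121 = 83.723333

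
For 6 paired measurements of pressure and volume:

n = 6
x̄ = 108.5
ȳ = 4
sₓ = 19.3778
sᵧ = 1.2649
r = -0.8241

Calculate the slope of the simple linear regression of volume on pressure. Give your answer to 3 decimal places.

-0.054

b = r · sᵧ/sₓ = -0.8241 · 1.2649/19.3778 = -0.053794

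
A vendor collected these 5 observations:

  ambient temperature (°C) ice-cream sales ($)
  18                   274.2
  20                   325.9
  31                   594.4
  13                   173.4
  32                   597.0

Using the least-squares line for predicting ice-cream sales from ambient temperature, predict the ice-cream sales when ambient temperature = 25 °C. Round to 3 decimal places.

n = 5, Σx = 114, Σy = 1964.9, Σxy = 51238.2, Σx² = 2878
Sxx = Σx² − (Σx)²/n = 2878 − 2599.2 = 278.8
Sxy = Σxy − (Σx)(Σy)/n = 51238.2 − 44799.72 = 6438.48
b = Sxy/Sxx = 6438.48/278.8 = 23.093544
a = ȳ − b·x̄ = 392.98 − 23.093544·22.8 = -133.552798
ŷ(25) = a + b·25 = -133.552798 + 23.093544·25 = 443.785796

443.786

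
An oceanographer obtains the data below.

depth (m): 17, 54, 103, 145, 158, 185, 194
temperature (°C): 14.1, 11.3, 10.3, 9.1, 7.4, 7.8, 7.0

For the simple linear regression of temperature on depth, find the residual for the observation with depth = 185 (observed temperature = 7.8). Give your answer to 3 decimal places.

0.535

n = 7, Σx = 856, Σy = 67, Σxy = 7200.5, Σx² = 131664
Sxx = Σx² − (Σx)²/n = 131664 − 104676.571429 = 26987.428571
Sxy = Σxy − (Σx)(Σy)/n = 7200.5 − 8193.142857 = -992.642857
b = Sxy/Sxx = -992.642857/26987.428571 = -0.036782
a = ȳ − b·x̄ = 9.571429 − (-0.036782)·122.285714 = 14.069302
ŷ(185) = 14.069302 + (-0.036782)·185 = 7.264692
residual = y − ŷ = 7.8 − 7.264692 = 0.535308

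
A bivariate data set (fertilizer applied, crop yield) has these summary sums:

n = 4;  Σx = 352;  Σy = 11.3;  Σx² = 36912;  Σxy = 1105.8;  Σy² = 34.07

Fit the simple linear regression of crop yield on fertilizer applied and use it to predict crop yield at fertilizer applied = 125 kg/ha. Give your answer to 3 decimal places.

3.519

Sxx = Σx² − (Σx)²/n = 36912 − 30976 = 5936
Sxy = Σxy − (Σx)(Σy)/n = 1105.8 − 994.4 = 111.4
b = Sxy/Sxx = 111.4/5936 = 0.018767
a = ȳ − b·x̄ = 2.825 − 0.018767·88 = 1.173518
ŷ(125) = a + b·125 = 1.173518 + 0.018767·125 = 3.519373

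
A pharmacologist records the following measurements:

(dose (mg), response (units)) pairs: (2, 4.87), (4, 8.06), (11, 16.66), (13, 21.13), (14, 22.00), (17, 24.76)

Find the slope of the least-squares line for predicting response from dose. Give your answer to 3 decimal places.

n = 6, Σx = 61, Σy = 97.48, Σxy = 1228.85, Σx² = 795
Sxx = Σx² − (Σx)²/n = 795 − 620.166667 = 174.833333
Sxy = Σxy − (Σx)(Σy)/n = 1228.85 − 991.046667 = 237.803333
b = Sxy/Sxx = 237.803333/174.833333 = 1.360172

1.360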